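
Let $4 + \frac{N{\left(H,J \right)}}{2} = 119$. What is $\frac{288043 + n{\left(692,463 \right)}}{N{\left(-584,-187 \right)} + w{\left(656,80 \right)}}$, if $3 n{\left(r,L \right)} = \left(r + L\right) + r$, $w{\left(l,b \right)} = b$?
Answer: $\frac{432988}{465} \approx 931.16$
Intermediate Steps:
$N{\left(H,J \right)} = 230$ ($N{\left(H,J \right)} = -8 + 2 \cdot 119 = -8 + 238 = 230$)
$n{\left(r,L \right)} = \frac{L}{3} + \frac{2 r}{3}$ ($n{\left(r,L \right)} = \frac{\left(r + L\right) + r}{3} = \frac{\left(L + r\right) + r}{3} = \frac{L + 2 r}{3} = \frac{L}{3} + \frac{2 r}{3}$)
$\frac{288043 + n{\left(692,463 \right)}}{N{\left(-584,-187 \right)} + w{\left(656,80 \right)}} = \frac{288043 + \left(\frac{1}{3} \cdot 463 + \frac{2}{3} \cdot 692\right)}{230 + 80} = \frac{288043 + \left(\frac{463}{3} + \frac{1384}{3}\right)}{310} = \left(288043 + \frac{1847}{3}\right) \frac{1}{310} = \frac{865976}{3} \cdot \frac{1}{310} = \frac{432988}{465}$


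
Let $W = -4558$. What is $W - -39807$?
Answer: $35249$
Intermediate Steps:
$W - -39807 = -4558 - -39807 = -4558 + 39807 = 35249$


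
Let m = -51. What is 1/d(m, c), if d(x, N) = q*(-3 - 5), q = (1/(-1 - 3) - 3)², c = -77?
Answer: -2/169 ≈ -0.011834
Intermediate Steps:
q = 169/16 (q = (1/(-4) - 3)² = (-¼ - 3)² = (-13/4)² = 169/16 ≈ 10.563)
d(x, N) = -169/2 (d(x, N) = 169*(-3 - 5)/16 = (169/16)*(-8) = -169/2)
1/d(m, c) = 1/(-169/2) = -2/169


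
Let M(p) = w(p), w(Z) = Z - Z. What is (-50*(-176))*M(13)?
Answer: 0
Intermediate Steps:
w(Z) = 0
M(p) = 0
(-50*(-176))*M(13) = -50*(-176)*0 = 8800*0 = 0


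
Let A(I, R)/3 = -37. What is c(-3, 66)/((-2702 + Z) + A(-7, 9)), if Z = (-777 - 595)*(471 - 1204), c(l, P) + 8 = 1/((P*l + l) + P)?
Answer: -1081/135386505 ≈ -7.9845e-6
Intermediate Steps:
c(l, P) = -8 + 1/(P + l + P*l) (c(l, P) = -8 + 1/((P*l + l) + P) = -8 + 1/((l + P*l) + P) = -8 + 1/(P + l + P*l))
A(I, R) = -111 (A(I, R) = 3*(-37) = -111)
Z = 1005676 (Z = -1372*(-733) = 1005676)
c(-3, 66)/((-2702 + Z) + A(-7, 9)) = ((1 - 8*66 - 8*(-3) - 8*66*(-3))/(66 - 3 + 66*(-3)))/((-2702 + 1005676) - 111) = ((1 - 528 + 24 + 1584)/(66 - 3 - 198))/(1002974 - 111) = (1081/(-135))/1002863 = -1/135*1081*(1/1002863) = -1081/135*1/1002863 = -1081/135386505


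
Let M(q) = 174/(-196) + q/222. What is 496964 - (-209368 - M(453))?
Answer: 1280582006/1813 ≈ 7.0633e+5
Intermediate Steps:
M(q) = -87/98 + q/222 (M(q) = 174*(-1/196) + q*(1/222) = -87/98 + q/222)
496964 - (-209368 - M(453)) = 496964 - (-209368 - (-87/98 + (1/222)*453)) = 496964 - (-209368 - (-87/98 + 151/74)) = 496964 - (-209368 - 1*2090/1813) = 496964 - (-209368 - 2090/1813) = 496964 - 1*(-379586274/1813) = 496964 + 379586274/1813 = 1280582006/1813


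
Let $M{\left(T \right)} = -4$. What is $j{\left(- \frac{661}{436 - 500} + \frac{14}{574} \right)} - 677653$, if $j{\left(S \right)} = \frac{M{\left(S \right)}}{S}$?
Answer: $- \frac{18408454241}{27165} \approx -6.7765 \cdot 10^{5}$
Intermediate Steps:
$j{\left(S \right)} = - \frac{4}{S}$
$j{\left(- \frac{661}{436 - 500} + \frac{14}{574} \right)} - 677653 = - \frac{4}{- \frac{661}{436 - 500} + \frac{14}{574}} - 677653 = - \frac{4}{- \frac{661}{-64} + 14 \cdot \frac{1}{574}} - 677653 = - \frac{4}{\left(-661\right) \left(- \frac{1}{64}\right) + \frac{1}{41}} - 677653 = - \frac{4}{\frac{661}{64} + \frac{1}{41}} - 677653 = - \frac{4}{\frac{27165}{2624}} - 677653 = \left(-4\right) \frac{2624}{27165} - 677653 = - \frac{10496}{27165} - 677653 = - \frac{18408454241}{27165}$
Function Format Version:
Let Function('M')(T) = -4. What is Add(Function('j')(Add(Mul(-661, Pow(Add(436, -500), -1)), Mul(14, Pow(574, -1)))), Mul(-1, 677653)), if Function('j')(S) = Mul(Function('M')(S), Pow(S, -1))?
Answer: Rational(-18408454241, 27165) ≈ -6.7765e+5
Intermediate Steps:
Function('j')(S) = Mul(-4, Pow(S, -1))
Add(Function('j')(Add(Mul(-661, Pow(Add(436, -500), -1)), Mul(14, Pow(574, -1)))), Mul(-1, 677653)) = Add(Mul(-4, Pow(Add(Mul(-661, Pow(Add(436, -500), -1)), Mul(14, Pow(574, -1))), -1)), Mul(-1, 677653)) = Add(Mul(-4, Pow(Add(Mul(-661, Pow(-64, -1)), Mul(14, Rational(1, 574))), -1)), -677653) = Add(Mul(-4, Pow(Add(Mul(-661, Rational(-1, 64)), Rational(1, 41)), -1)), -677653) = Add(Mul(-4, Pow(Add(Rational(661, 64), Rational(1, 41)), -1)), -677653) = Add(Mul(-4, Pow(Rational(27165, 2624), -1)), -677653) = Add(Mul(-4, Rational(2624, 27165)), -677653) = Add(Rational(-10496, 27165), -677653) = Rational(-18408454241, 27165)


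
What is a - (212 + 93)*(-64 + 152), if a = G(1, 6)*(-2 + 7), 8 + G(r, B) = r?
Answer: -26875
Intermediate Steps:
G(r, B) = -8 + r
a = -35 (a = (-8 + 1)*(-2 + 7) = -7*5 = -35)
a - (212 + 93)*(-64 + 152) = -35 - (212 + 93)*(-64 + 152) = -35 - 305*88 = -35 - 1*26840 = -35 - 26840 = -26875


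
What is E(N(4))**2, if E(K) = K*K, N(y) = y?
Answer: 256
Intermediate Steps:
E(K) = K**2
E(N(4))**2 = (4**2)**2 = 16**2 = 256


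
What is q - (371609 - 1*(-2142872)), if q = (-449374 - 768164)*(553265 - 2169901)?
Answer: 1968313247687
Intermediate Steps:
q = 1968315762168 (q = -1217538*(-1616636) = 1968315762168)
q - (371609 - 1*(-2142872)) = 1968315762168 - (371609 - 1*(-2142872)) = 1968315762168 - (371609 + 2142872) = 1968315762168 - 1*2514481 = 1968315762168 - 2514481 = 1968313247687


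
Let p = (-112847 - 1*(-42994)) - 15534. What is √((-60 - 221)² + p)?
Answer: 3*I*√714 ≈ 80.162*I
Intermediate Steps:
p = -85387 (p = (-112847 + 42994) - 15534 = -69853 - 15534 = -85387)
√((-60 - 221)² + p) = √((-60 - 221)² - 85387) = √((-281)² - 85387) = √(78961 - 85387) = √(-6426) = 3*I*√714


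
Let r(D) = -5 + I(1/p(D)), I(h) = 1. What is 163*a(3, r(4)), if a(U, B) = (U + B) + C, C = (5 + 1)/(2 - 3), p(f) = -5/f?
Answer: -1141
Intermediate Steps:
C = -6 (C = 6/(-1) = 6*(-1) = -6)
r(D) = -4 (r(D) = -5 + 1 = -4)
a(U, B) = -6 + B + U (a(U, B) = (U + B) - 6 = (B + U) - 6 = -6 + B + U)
163*a(3, r(4)) = 163*(-6 - 4 + 3) = 163*(-7) = -1141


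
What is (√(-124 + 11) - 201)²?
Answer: (201 - I*√113)² ≈ 40288.0 - 4273.3*I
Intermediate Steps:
(√(-124 + 11) - 201)² = (√(-113) - 201)² = (I*√113 - 201)² = (-201 + I*√113)²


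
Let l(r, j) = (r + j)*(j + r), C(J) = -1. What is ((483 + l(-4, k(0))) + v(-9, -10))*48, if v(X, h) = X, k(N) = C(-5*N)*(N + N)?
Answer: 23520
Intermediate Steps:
k(N) = -2*N (k(N) = -(N + N) = -2*N)
l(r, j) = (j + r)² (l(r, j) = (j + r)*(j + r) = (j + r)²)
((483 + l(-4, k(0))) + v(-9, -10))*48 = ((483 + (-2*0 - 4)²) - 9)*48 = ((483 + (0 - 4)²) - 9)*48 = ((483 + (-4)²) - 9)*48 = ((483 + 16) - 9)*48 = (499 - 9)*48 = 490*48 = 23520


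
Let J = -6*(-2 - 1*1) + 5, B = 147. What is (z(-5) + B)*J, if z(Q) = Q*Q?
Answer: 3956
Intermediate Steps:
z(Q) = Q²
J = 23 (J = -6*(-2 - 1) + 5 = -6*(-3) + 5 = 18 + 5 = 23)
(z(-5) + B)*J = ((-5)² + 147)*23 = (25 + 147)*23 = 172*23 = 3956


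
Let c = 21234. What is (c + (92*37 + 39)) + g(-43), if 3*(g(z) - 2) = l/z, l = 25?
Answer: 3183566/129 ≈ 24679.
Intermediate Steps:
g(z) = 2 + 25/(3*z) (g(z) = 2 + (25/z)/3 = 2 + 25/(3*z))
(c + (92*37 + 39)) + g(-43) = (21234 + (92*37 + 39)) + (2 + (25/3)/(-43)) = (21234 + (3404 + 39)) + (2 + (25/3)*(-1/43)) = (21234 + 3443) + (2 - 25/129) = 24677 + 233/129 = 3183566/129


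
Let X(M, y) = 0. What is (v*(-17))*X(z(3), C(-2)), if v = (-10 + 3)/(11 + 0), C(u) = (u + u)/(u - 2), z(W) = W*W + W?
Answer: 0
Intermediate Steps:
z(W) = W + W**2 (z(W) = W**2 + W = W + W**2)
C(u) = 2*u/(-2 + u) (C(u) = (2*u)/(-2 + u) = 2*u/(-2 + u))
v = -7/11 ≈ -0.63636
(v*(-17))*X(z(3), C(-2)) = -7/11*(-17)*0 = (119/11)*0 = 0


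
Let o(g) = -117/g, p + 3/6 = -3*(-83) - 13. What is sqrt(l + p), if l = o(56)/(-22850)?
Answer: sqrt(964005588483)/63980 ≈ 15.346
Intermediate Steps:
p = 471/2 (p = -1/2 + (-3*(-83) - 13) = -1/2 + (249 - 13) = -1/2 + 236 = 471/2 ≈ 235.50)
l = 117/1279600 (l = -117/56/(-22850) = -117*1/56*(-1/22850) = -117/56*(-1/22850) = 117/1279600 ≈ 9.1435e-5)
sqrt(l + p) = sqrt(117/1279600 + 471/2) = sqrt(301345917/1279600) = sqrt(964005588483)/63980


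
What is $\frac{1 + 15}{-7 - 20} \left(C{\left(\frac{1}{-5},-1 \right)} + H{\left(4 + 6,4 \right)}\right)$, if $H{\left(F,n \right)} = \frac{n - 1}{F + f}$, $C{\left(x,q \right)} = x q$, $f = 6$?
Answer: $- \frac{31}{135} \approx -0.22963$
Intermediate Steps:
$C{\left(x,q \right)} = q x$
$H{\left(F,n \right)} = \frac{-1 + n}{6 + F}$ ($H{\left(F,n \right)} = \frac{n - 1}{F + 6} = \frac{-1 + n}{6 + F}$)
$\frac{1 + 15}{-7 - 20} \left(C{\left(\frac{1}{-5},-1 \right)} + H{\left(4 + 6,4 \right)}\right) = \frac{1 + 15}{-7 - 20} \left(- \frac{1}{-5} + \frac{-1 + 4}{6 + \left(4 + 6\right)}\right) = \frac{16}{-27} \left(\left(-1\right) \left(- \frac{1}{5}\right) + \frac{1}{6 + 10} \cdot 3\right) = 16 \left(- \frac{1}{27}\right) \left(\frac{1}{5} + \frac{1}{16} \cdot 3\right) = - \frac{16 \left(\frac{1}{5} + \frac{1}{16} \cdot 3\right)}{27} = - \frac{16 \left(\frac{1}{5} + \frac{3}{16}\right)}{27} = \left(- \frac{16}{27}\right) \frac{31}{80} = - \frac{31}{135}$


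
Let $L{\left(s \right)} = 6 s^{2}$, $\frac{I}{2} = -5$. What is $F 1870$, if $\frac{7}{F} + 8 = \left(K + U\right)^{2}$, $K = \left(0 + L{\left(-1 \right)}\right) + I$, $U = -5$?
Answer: $\frac{13090}{73} \approx 179.31$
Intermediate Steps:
$I = -10$ ($I = 2 \left(-5\right) = -10$)
$K = -4$ ($K = \left(0 + 6 \left(-1\right)^{2}\right) - 10 = \left(0 + 6 \cdot 1\right) - 10 = \left(0 + 6\right) - 10 = 6 - 10 = -4$)
$F = \frac{7}{73}$ ($F = \frac{7}{-8 + \left(-4 - 5\right)^{2}} = \frac{7}{-8 + \left(-9\right)^{2}} = \frac{7}{-8 + 81} = \frac{7}{73} \approx 0.09589$)
$F 1870 = \frac{7}{73} \cdot 1870 = \frac{13090}{73}$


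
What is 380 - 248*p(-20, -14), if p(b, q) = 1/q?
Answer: 2784/7 ≈ 397.71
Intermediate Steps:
380 - 248*p(-20, -14) = 380 - 248/(-14) = 380 - 248*(-1/14) = 380 + 124/7 = 2784/7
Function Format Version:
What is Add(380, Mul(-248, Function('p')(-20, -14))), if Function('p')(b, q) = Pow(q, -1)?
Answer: Rational(2784, 7) ≈ 397.71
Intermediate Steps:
Add(380, Mul(-248, Function('p')(-20, -14))) = Add(380, Mul(-248, Pow(-14, -1))) = Add(380, Mul(-248, Rational(-1, 14))) = Add(380, Rational(124, 7)) = Rational(2784, 7)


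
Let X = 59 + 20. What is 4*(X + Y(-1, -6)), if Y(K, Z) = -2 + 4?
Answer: 324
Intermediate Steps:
Y(K, Z) = 2
X = 79
4*(X + Y(-1, -6)) = 4*(79 + 2) = 4*81 = 324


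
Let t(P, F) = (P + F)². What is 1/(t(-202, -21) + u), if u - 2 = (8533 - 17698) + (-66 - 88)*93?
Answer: 1/26244 ≈ 3.8104e-5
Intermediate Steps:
t(P, F) = (F + P)²
u = -23485 (u = 2 + ((8533 - 17698) + (-66 - 88)*93) = 2 + (-9165 - 154*93) = 2 + (-9165 - 14322) = 2 - 23487 = -23485)
1/(t(-202, -21) + u) = 1/((-21 - 202)² - 23485) = 1/((-223)² - 23485) = 1/(49729 - 23485) = 1/26244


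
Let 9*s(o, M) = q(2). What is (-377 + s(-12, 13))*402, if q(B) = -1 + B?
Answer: -454528/3 ≈ -1.5151e+5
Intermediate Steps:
s(o, M) = ⅑ (s(o, M) = (-1 + 2)/9 = (⅑)*1 = ⅑)
(-377 + s(-12, 13))*402 = (-377 + ⅑)*402 = -3392/9*402 = -454528/3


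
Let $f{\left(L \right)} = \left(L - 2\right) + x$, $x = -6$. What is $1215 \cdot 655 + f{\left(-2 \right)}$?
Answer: $795815$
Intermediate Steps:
$f{\left(L \right)} = -8 + L$ ($f{\left(L \right)} = \left(L - 2\right) - 6 = \left(-2 + L\right) - 6 = -8 + L$)
$1215 \cdot 655 + f{\left(-2 \right)} = 1215 \cdot 655 - 10 = 795825 - 10 = 795815$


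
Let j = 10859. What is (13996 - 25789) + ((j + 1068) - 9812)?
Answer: -9678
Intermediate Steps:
(13996 - 25789) + ((j + 1068) - 9812) = (13996 - 25789) + ((10859 + 1068) - 9812) = -11793 + (11927 - 9812) = -11793 + 2115 = -9678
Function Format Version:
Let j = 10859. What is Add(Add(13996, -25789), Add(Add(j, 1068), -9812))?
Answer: -9678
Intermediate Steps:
Add(Add(13996, -25789), Add(Add(j, 1068), -9812)) = Add(Add(13996, -25789), Add(Add(10859, 1068), -9812)) = Add(-11793, Add(11927, -9812)) = Add(-11793, 2115) = -9678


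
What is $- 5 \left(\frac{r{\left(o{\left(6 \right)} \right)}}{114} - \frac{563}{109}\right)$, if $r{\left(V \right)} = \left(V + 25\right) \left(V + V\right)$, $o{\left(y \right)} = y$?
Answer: $\frac{19695}{2071} \approx 9.5099$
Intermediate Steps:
$r{\left(V \right)} = 2 V \left(25 + V\right)$ ($r{\left(V \right)} = \left(25 + V\right) 2 V = 2 V \left(25 + V\right)$)
$- 5 \left(\frac{r{\left(o{\left(6 \right)} \right)}}{114} - \frac{563}{109}\right) = - 5 \left(\frac{2 \cdot 6 \left(25 + 6\right)}{114} - \frac{563}{109}\right) = - 5 \left(2 \cdot 6 \cdot 31 \cdot \frac{1}{114} - \frac{563}{109}\right) = - 5 \left(372 \cdot \frac{1}{114} - \frac{563}{109}\right) = - 5 \left(\frac{62}{19} - \frac{563}{109}\right) = \left(-5\right) \left(- \frac{3939}{2071}\right) = \frac{19695}{2071}$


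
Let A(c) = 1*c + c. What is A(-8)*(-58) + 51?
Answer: 979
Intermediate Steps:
A(c) = 2*c (A(c) = c + c = 2*c)
A(-8)*(-58) + 51 = (2*(-8))*(-58) + 51 = -16*(-58) + 51 = 928 + 51 = 979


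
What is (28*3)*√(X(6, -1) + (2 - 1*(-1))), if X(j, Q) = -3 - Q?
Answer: 84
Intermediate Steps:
(28*3)*√(X(6, -1) + (2 - 1*(-1))) = (28*3)*√((-3 - 1*(-1)) + (2 - 1*(-1))) = 84*√((-3 + 1) + (2 + 1)) = 84*√(-2 + 3) = 84*√1 = 84*1 = 84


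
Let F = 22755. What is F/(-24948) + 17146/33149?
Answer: -108849029/275667084 ≈ -0.39486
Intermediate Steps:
F/(-24948) + 17146/33149 = 22755/(-24948) + 17146/33149 = 22755*(-1/24948) + 17146*(1/33149) = -7585/8316 + 17146/33149 = -108849029/275667084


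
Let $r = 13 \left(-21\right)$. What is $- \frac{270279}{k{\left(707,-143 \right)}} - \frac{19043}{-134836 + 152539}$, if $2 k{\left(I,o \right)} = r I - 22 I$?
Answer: $\frac{13553983}{8940015} \approx 1.5161$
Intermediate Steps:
$r = -273$
$k{\left(I,o \right)} = - \frac{295 I}{2}$ ($k{\left(I,o \right)} = \frac{- 273 I - 22 I}{2} = \frac{\left(-295\right) I}{2} = - \frac{295 I}{2}$)
$- \frac{270279}{k{\left(707,-143 \right)}} - \frac{19043}{-134836 + 152539} = - \frac{270279}{\left(- \frac{295}{2}\right) 707} - \frac{19043}{-134836 + 152539} = - \frac{270279}{- \frac{208565}{2}} - \frac{19043}{17703} = \left(-270279\right) \left(- \frac{2}{208565}\right) - \frac{19043}{17703} = \frac{9162}{3535} - \frac{19043}{17703} = \frac{13553983}{8940015}$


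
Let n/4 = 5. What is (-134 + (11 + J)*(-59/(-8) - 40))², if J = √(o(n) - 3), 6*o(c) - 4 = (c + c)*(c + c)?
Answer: 8388475/16 + 343041*√2379/32 ≈ 1.0471e+6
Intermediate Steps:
n = 20 (n = 4*5 = 20)
o(c) = ⅔ + 2*c²/3 (o(c) = ⅔ + ((c + c)*(c + c))/6 = ⅔ + ((2*c)*(2*c))/6 = ⅔ + (4*c²)/6 = ⅔ + 2*c²/3)
J = √2379/3 (J = √((⅔ + (⅔)*20²) - 3) = √((⅔ + (⅔)*400) - 3) = √((⅔ + 800/3) - 3) = √(802/3 - 3) = √(793/3) = √2379/3 ≈ 16.258)
(-134 + (11 + J)*(-59/(-8) - 40))² = (-134 + (11 + √2379/3)*(-59/(-8) - 40))² = (-134 + (11 + √2379/3)*(-59*(-⅛) - 40))² = (-134 + (11 + √2379/3)*(59/8 - 40))² = (-134 + (11 + √2379/3)*(-261/8))² = (-134 + (-2871/8 - 87*√2379/8))² = (-3943/8 - 87*√2379/8)²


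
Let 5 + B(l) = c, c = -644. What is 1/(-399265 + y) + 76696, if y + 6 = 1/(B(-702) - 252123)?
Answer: 7740507692267476/100924529213 ≈ 76696.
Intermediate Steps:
B(l) = -649 (B(l) = -5 - 644 = -649)
y = -1516633/252772 (y = -6 + 1/(-649 - 252123) = -6 + 1/(-252772) = -6 - 1/252772 = -1516633/252772 ≈ -6.0000)
1/(-399265 + y) + 76696 = 1/(-399265 - 1516633/252772) + 76696 = 1/(-100924529213/252772) + 76696 = -252772/100924529213 + 76696 = 7740507692267476/100924529213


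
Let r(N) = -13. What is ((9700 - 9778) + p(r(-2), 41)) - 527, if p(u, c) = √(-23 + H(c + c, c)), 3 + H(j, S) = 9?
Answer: -605 + I*√17 ≈ -605.0 + 4.1231*I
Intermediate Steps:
H(j, S) = 6 (H(j, S) = -3 + 9 = 6)
p(u, c) = I*√17 (p(u, c) = √(-23 + 6) = √(-17) = I*√17)
((9700 - 9778) + p(r(-2), 41)) - 527 = ((9700 - 9778) + I*√17) - 527 = (-78 + I*√17) - 527 = -605 + I*√17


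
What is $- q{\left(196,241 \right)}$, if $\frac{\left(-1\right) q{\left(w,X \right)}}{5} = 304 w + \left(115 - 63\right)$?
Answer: $298180$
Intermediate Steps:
$q{\left(w,X \right)} = -260 - 1520 w$ ($q{\left(w,X \right)} = - 5 \left(304 w + \left(115 - 63\right)\right) = - 5 \left(304 w + 52\right) = - 5 \left(52 + 304 w\right) = -260 - 1520 w$)
$- q{\left(196,241 \right)} = - (-260 - 297920) = \left(-1\right) \left(-298180\right) = 298180$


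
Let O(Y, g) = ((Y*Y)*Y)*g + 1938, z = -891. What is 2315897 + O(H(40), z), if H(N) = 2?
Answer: 2310707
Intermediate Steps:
O(Y, g) = 1938 + g*Y³ (O(Y, g) = (Y²*Y)*g + 1938 = Y³*g + 1938 = g*Y³ + 1938 = 1938 + g*Y³)
2315897 + O(H(40), z) = 2315897 + (1938 - 891*2³) = 2315897 + (1938 - 891*8) = 2315897 + (1938 - 7128) = 2315897 - 5190 = 2310707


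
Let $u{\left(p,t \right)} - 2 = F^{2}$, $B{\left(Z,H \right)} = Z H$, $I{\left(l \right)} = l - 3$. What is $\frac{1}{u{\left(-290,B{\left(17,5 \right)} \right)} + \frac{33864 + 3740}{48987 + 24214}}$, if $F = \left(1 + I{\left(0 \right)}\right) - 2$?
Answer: $\frac{73201}{1355222} \approx 0.054014$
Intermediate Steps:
$I{\left(l \right)} = -3 + l$ ($I{\left(l \right)} = l - 3 = -3 + l$)
$B{\left(Z,H \right)} = H Z$
$F = -4$ ($F = \left(1 + \left(-3 + 0\right)\right) - 2 = \left(1 - 3\right) - 2 = -2 - 2 = -4$)
$u{\left(p,t \right)} = 18$ ($u{\left(p,t \right)} = 2 + \left(-4\right)^{2} = 2 + 16 = 18$)
$\frac{1}{u{\left(-290,B{\left(17,5 \right)} \right)} + \frac{33864 + 3740}{48987 + 24214}} = \frac{1}{18 + \frac{33864 + 3740}{48987 + 24214}} = \frac{1}{18 + \frac{37604}{73201}} = \frac{1}{\frac{1355222}{73201}} = \frac{73201}{1355222}$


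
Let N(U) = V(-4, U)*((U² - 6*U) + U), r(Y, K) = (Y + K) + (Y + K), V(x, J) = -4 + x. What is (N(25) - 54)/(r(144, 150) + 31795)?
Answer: -4054/32383 ≈ -0.12519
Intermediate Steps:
r(Y, K) = 2*K + 2*Y (r(Y, K) = (K + Y) + (K + Y) = 2*K + 2*Y)
N(U) = -8*U² + 40*U (N(U) = (-4 - 4)*((U² - 6*U) + U) = -8*(U² - 5*U) = -8*U² + 40*U)
(N(25) - 54)/(r(144, 150) + 31795) = (8*25*(5 - 1*25) - 54)/((2*150 + 2*144) + 31795) = (8*25*(5 - 25) - 54)/((300 + 288) + 31795) = (8*25*(-20) - 54)/(588 + 31795) = (-4000 - 54)/32383 = -4054*1/32383 = -4054/32383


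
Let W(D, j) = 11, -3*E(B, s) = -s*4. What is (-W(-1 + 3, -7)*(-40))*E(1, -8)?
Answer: -14080/3 ≈ -4693.3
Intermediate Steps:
E(B, s) = 4*s/3 (E(B, s) = -(-s)*4/3 = -(-4)*s/3 = 4*s/3)
(-W(-1 + 3, -7)*(-40))*E(1, -8) = (-1*11*(-40))*((4/3)*(-8)) = -11*(-40)*(-32/3) = 440*(-32/3) = -14080/3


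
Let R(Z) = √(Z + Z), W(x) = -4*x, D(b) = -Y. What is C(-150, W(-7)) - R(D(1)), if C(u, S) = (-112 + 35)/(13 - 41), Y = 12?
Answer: 11/4 - 2*I*√6 ≈ 2.75 - 4.899*I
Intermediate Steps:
D(b) = -12 (D(b) = -1*12 = -12)
R(Z) = √2*√Z (R(Z) = √(2*Z) = √2*√Z)
C(u, S) = 11/4 (C(u, S) = -77/(-28) = -77*(-1/28) = 11/4)
C(-150, W(-7)) - R(D(1)) = 11/4 - √2*√(-12) = 11/4 - √2*2*I*√3 = 11/4 - 2*I*√6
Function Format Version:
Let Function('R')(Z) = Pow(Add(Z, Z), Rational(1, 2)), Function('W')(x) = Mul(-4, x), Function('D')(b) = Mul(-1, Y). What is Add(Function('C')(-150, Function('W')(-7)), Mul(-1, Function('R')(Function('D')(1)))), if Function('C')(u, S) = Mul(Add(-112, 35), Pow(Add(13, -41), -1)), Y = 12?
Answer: Add(Rational(11, 4), Mul(-2, I, Pow(6, Rational(1, 2)))) ≈ Add(2.7500, Mul(-4.8990, I))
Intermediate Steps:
Function('D')(b) = -12 (Function('D')(b) = Mul(-1, 12) = -12)
Function('R')(Z) = Mul(Pow(2, Rational(1, 2)), Pow(Z, Rational(1, 2))) (Function('R')(Z) = Pow(Mul(2, Z), Rational(1, 2)) = Mul(Pow(2, Rational(1, 2)), Pow(Z, Rational(1, 2))))
Function('C')(u, S) = Rational(11, 4) (Function('C')(u, S) = Mul(-77, Pow(-28, -1)) = Mul(-77, Rational(-1, 28)) = Rational(11, 4))
Add(Function('C')(-150, Function('W')(-7)), Mul(-1, Function('R')(Function('D')(1)))) = Add(Rational(11, 4), Mul(-1, Mul(Pow(2, Rational(1, 2)), Pow(-12, Rational(1, 2))))) = Add(Rational(11, 4), Mul(-1, Mul(Pow(2, Rational(1, 2)), Mul(2, I, Pow(3, Rational(1, 2)))))) = Add(Rational(11, 4), Mul(-1, Mul(2, I, Pow(6, Rational(1, 2))))) = Add(Rational(11, 4), Mul(-2, I, Pow(6, Rational(1, 2))))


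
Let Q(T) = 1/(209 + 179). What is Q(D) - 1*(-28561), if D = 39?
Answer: 11081669/388 ≈ 28561.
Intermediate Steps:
Q(T) = 1/388
Q(D) - 1*(-28561) = 1/388 - 1*(-28561) = 1/388 + 28561 = 11081669/388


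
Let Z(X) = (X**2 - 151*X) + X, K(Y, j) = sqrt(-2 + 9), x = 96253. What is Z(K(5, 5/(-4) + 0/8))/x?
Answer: 7/96253 - 150*sqrt(7)/96253 ≈ -0.0040504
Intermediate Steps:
K(Y, j) = sqrt(7)
Z(X) = X**2 - 150*X
Z(K(5, 5/(-4) + 0/8))/x = (sqrt(7)*(-150 + sqrt(7)))/96253 = (sqrt(7)*(-150 + sqrt(7)))*(1/96253) = sqrt(7)*(-150 + sqrt(7))/96253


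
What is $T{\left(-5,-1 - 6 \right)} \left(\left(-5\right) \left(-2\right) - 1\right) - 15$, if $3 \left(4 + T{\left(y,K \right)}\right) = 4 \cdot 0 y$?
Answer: $-51$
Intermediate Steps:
$T{\left(y,K \right)} = -4$ ($T{\left(y,K \right)} = -4 + \frac{4 \cdot 0 y}{3} = -4 + \frac{4 \cdot 0}{3} = -4 + \frac{1}{3} \cdot 0 = -4 + 0 = -4$)
$T{\left(-5,-1 - 6 \right)} \left(\left(-5\right) \left(-2\right) - 1\right) - 15 = - 4 \left(\left(-5\right) \left(-2\right) - 1\right) - 15 = - 4 \left(10 - 1\right) - 15 = \left(-4\right) 9 - 15 = -36 - 15 = -51$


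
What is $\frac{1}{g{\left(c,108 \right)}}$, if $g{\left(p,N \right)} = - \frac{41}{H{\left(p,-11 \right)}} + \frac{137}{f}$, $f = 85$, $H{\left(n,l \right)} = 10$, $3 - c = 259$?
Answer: $- \frac{170}{423} \approx -0.40189$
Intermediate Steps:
$c = -256$ ($c = 3 - 259 = -256$)
$g{\left(p,N \right)} = - \frac{423}{170}$ ($g{\left(p,N \right)} = - \frac{41}{10} + \frac{137}{85} = - \frac{423}{170}$)
$\frac{1}{g{\left(c,108 \right)}} = \frac{1}{- \frac{423}{170}} = - \frac{170}{423}$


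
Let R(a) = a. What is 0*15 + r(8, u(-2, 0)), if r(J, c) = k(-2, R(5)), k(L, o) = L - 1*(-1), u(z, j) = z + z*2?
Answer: -1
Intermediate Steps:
u(z, j) = 3*z (u(z, j) = z + 2*z = 3*z)
k(L, o) = 1 + L (k(L, o) = L + 1 = 1 + L)
r(J, c) = -1 (r(J, c) = 1 - 2 = -1)
0*15 + r(8, u(-2, 0)) = 0*15 - 1 = 0 - 1 = -1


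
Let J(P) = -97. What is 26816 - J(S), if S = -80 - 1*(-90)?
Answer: 26913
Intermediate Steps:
S = 10 (S = -80 + 90 = 10)
26816 - J(S) = 26816 - 1*(-97) = 26816 + 97 = 26913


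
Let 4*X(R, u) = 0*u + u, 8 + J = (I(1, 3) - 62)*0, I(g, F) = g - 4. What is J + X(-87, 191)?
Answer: 159/4 ≈ 39.750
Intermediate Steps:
I(g, F) = -4 + g
J = -8 (J = -8 + ((-4 + 1) - 62)*0 = -8 + (-3 - 62)*0 = -8 - 65*0 = -8 + 0 = -8)
X(R, u) = u/4 (X(R, u) = (0*u + u)/4 = (0 + u)/4 = u/4)
J + X(-87, 191) = -8 + (¼)*191 = -8 + 191/4 = 159/4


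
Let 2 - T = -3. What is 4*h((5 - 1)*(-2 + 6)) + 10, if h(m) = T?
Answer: 30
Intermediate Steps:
T = 5 (T = 2 - 1*(-3) = 2 + 3 = 5)
h(m) = 5
4*h((5 - 1)*(-2 + 6)) + 10 = 4*5 + 10 = 20 + 10 = 30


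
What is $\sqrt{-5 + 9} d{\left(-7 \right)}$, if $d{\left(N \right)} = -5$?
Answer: $-10$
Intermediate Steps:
$\sqrt{-5 + 9} d{\left(-7 \right)} = \sqrt{-5 + 9} \left(-5\right) = \sqrt{4} \left(-5\right) = 2 \left(-5\right) = -10$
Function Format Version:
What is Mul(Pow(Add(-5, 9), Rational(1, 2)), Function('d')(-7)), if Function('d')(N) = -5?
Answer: -10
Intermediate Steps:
Mul(Pow(Add(-5, 9), Rational(1, 2)), Function('d')(-7)) = Mul(Pow(Add(-5, 9), Rational(1, 2)), -5) = Mul(Pow(4, Rational(1, 2)), -5) = Mul(2, -5) = -10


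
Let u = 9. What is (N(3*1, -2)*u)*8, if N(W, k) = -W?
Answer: -216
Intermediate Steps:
(N(3*1, -2)*u)*8 = (-3*9)*8 = (-1*3*9)*8 = -3*9*8 = -27*8 = -216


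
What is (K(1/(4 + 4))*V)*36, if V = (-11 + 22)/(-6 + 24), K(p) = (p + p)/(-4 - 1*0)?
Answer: -11/8 ≈ -1.3750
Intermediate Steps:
K(p) = -p/2 (K(p) = (2*p)/(-4 + 0) = (2*p)/(-4) = (2*p)*(-¼) = -p/2)
V = 11/18 ≈ 0.61111
(K(1/(4 + 4))*V)*36 = (-1/(2*(4 + 4))*(11/18))*36 = (-½/8*(11/18))*36 = (-½*⅛*(11/18))*36 = -1/16*11/18*36 = -11/288*36 = -11/8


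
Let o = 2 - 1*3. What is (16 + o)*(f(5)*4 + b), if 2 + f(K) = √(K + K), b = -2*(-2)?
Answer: -60 + 60*√10 ≈ 129.74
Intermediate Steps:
b = 4
f(K) = -2 + √2*√K (f(K) = -2 + √(K + K) = -2 + √(2*K) = -2 + √2*√K)
o = -1 (o = 2 - 3 = -1)
(16 + o)*(f(5)*4 + b) = (16 - 1)*((-2 + √2*√5)*4 + 4) = 15*((-2 + √10)*4 + 4) = 15*((-8 + 4*√10) + 4) = 15*(-4 + 4*√10) = -60 + 60*√10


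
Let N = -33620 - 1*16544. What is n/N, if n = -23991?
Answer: 23991/50164 ≈ 0.47825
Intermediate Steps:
N = -50164 (N = -33620 - 16544 = -50164)
n/N = -23991/(-50164) = -23991*(-1/50164) = 23991/50164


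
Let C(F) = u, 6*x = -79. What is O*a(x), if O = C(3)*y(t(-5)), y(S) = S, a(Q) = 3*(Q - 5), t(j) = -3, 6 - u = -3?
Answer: 2943/2 ≈ 1471.5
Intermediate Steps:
u = 9 (u = 6 - 1*(-3) = 6 + 3 = 9)
x = -79/6 (x = (1/6)*(-79) = -79/6 ≈ -13.167)
a(Q) = -15 + 3*Q (a(Q) = 3*(-5 + Q) = -15 + 3*Q)
C(F) = 9
O = -27 (O = 9*(-3) = -27)
O*a(x) = -27*(-15 + 3*(-79/6)) = -27*(-15 - 79/2) = -27*(-109/2) = 2943/2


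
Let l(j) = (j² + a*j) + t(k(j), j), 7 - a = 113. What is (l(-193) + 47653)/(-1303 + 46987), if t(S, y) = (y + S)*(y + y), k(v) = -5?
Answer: 15149/3807 ≈ 3.9792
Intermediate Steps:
t(S, y) = 2*y*(S + y) (t(S, y) = (S + y)*(2*y) = 2*y*(S + y))
a = -106 (a = 7 - 1*113 = 7 - 113 = -106)
l(j) = j² - 106*j + 2*j*(-5 + j) (l(j) = (j² - 106*j) + 2*j*(-5 + j) = j² - 106*j + 2*j*(-5 + j))
(l(-193) + 47653)/(-1303 + 46987) = (-193*(-116 + 3*(-193)) + 47653)/(-1303 + 46987) = (-193*(-116 - 579) + 47653)/45684 = (-193*(-695) + 47653)*(1/45684) = (134135 + 47653)*(1/45684) = 181788*(1/45684) = 15149/3807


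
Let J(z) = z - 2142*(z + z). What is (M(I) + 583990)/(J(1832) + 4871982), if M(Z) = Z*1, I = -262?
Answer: -291864/1487237 ≈ -0.19625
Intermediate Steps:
J(z) = -4283*z (J(z) = z - 4284*z = -4283*z)
M(Z) = Z
(M(I) + 583990)/(J(1832) + 4871982) = (-262 + 583990)/(-4283*1832 + 4871982) = 583728/(-7846456 + 4871982) = 583728/(-2974474) = 583728*(-1/2974474) = -291864/1487237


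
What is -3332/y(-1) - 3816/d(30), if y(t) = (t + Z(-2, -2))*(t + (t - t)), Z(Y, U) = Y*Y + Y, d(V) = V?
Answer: 16024/5 ≈ 3204.8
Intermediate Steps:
Z(Y, U) = Y + Y**2 (Z(Y, U) = Y**2 + Y = Y + Y**2)
y(t) = t*(2 + t) (y(t) = (t - 2*(1 - 2))*(t + (t - t)) = (t - 2*(-1))*(t + 0) = (t + 2)*t = (2 + t)*t = t*(2 + t))
-3332/y(-1) - 3816/d(30) = -3332*(-1/(2 - 1)) - 3816/30 = -3332/((-1*1)) - 3816*1/30 = -3332/(-1) - 636/5 = -3332*(-1) - 636/5 = 3332 - 636/5 = 16024/5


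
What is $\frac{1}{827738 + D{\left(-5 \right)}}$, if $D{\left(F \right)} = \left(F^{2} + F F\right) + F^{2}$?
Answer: $\frac{1}{827813} \approx 1.208 \cdot 10^{-6}$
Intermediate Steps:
$D{\left(F \right)} = 3 F^{2}$ ($D{\left(F \right)} = \left(F^{2} + F^{2}\right) + F^{2} = 2 F^{2} + F^{2} = 3 F^{2}$)
$\frac{1}{827738 + D{\left(-5 \right)}} = \frac{1}{827738 + 3 \left(-5\right)^{2}} = \frac{1}{827738 + 3 \cdot 25} = \frac{1}{827738 + 75} = \frac{1}{827813}$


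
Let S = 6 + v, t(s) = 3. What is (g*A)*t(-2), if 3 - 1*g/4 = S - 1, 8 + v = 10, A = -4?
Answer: 192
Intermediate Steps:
v = 2 (v = -8 + 10 = 2)
S = 8 (S = 6 + 2 = 8)
g = -16 (g = 12 - 4*(8 - 1) = 12 - 4*7 = 12 - 28 = -16)
(g*A)*t(-2) = -16*(-4)*3 = 64*3 = 192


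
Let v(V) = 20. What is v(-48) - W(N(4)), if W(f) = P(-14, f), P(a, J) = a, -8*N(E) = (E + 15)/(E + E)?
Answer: 34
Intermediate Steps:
N(E) = -(15 + E)/(16*E) (N(E) = -(E + 15)/(8*(E + E)) = -(15 + E)/(8*(2*E)) = -(15 + E)*1/(2*E)/8 = -(15 + E)/(16*E))
W(f) = -14
v(-48) - W(N(4)) = 20 - 1*(-14) = 20 + 14 = 34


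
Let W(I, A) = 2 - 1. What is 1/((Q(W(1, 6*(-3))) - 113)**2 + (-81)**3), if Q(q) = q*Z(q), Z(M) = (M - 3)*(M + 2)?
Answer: -1/517280 ≈ -1.9332e-6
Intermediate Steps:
Z(M) = (-3 + M)*(2 + M)
W(I, A) = 1
Q(q) = q*(-6 + q**2 - q)
1/((Q(W(1, 6*(-3))) - 113)**2 + (-81)**3) = 1/((1*(-6 + 1**2 - 1*1) - 113)**2 + (-81)**3) = 1/((1*(-6 + 1 - 1) - 113)**2 - 531441) = 1/((1*(-6) - 113)**2 - 531441) = 1/((-6 - 113)**2 - 531441) = 1/((-119)**2 - 531441) = 1/(14161 - 531441) = 1/(-517280) = -1/517280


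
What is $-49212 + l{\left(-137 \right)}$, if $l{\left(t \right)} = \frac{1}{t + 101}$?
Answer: $- \frac{1771633}{36} \approx -49212.0$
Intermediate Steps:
$l{\left(t \right)} = \frac{1}{101 + t}$
$-49212 + l{\left(-137 \right)} = -49212 + \frac{1}{101 - 137} = -49212 + \frac{1}{-36} = -49212 - \frac{1}{36} = - \frac{1771633}{36}$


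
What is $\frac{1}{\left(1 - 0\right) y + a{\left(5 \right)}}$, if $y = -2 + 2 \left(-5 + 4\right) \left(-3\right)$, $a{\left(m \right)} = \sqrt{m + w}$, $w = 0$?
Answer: $\frac{4}{11} - \frac{\sqrt{5}}{11} \approx 0.16036$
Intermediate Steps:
$a{\left(m \right)} = \sqrt{m}$ ($a{\left(m \right)} = \sqrt{m + 0} = \sqrt{m}$)
$y = 4$ ($y = -2 + 2 \left(\left(-1\right) \left(-3\right)\right) = -2 + 2 \cdot 3 = -2 + 6 = 4$)
$\frac{1}{\left(1 - 0\right) y + a{\left(5 \right)}} = \frac{1}{\left(1 - 0\right) 4 + \sqrt{5}} = \frac{1}{\left(1 + 0\right) 4 + \sqrt{5}} = \frac{1}{1 \cdot 4 + \sqrt{5}} = \frac{1}{4 + \sqrt{5}}$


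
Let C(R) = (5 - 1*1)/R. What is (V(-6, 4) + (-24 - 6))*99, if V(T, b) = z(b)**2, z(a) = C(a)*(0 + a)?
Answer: -1386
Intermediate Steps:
C(R) = 4/R (C(R) = (5 - 1)/R = 4/R)
z(a) = 4 (z(a) = (4/a)*(0 + a) = (4/a)*a = 4)
V(T, b) = 16 (V(T, b) = 4**2 = 16)
(V(-6, 4) + (-24 - 6))*99 = (16 + (-24 - 6))*99 = (16 - 30)*99 = -14*99 = -1386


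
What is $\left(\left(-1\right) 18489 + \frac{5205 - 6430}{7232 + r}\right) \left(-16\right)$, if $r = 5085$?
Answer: $\frac{3643683808}{12317} \approx 2.9583 \cdot 10^{5}$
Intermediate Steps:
$\left(\left(-1\right) 18489 + \frac{5205 - 6430}{7232 + r}\right) \left(-16\right) = \left(\left(-1\right) 18489 + \frac{5205 - 6430}{7232 + 5085}\right) \left(-16\right) = \left(-18489 - \frac{1225}{12317}\right) \left(-16\right) = \left(- \frac{227730238}{12317}\right) \left(-16\right) = \frac{3643683808}{12317}$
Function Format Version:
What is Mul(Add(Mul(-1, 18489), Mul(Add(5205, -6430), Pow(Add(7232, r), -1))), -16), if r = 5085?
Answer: Rational(3643683808, 12317) ≈ 2.9583e+5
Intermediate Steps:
Mul(Add(Mul(-1, 18489), Mul(Add(5205, -6430), Pow(Add(7232, r), -1))), -16) = Mul(Add(Mul(-1, 18489), Mul(Add(5205, -6430), Pow(Add(7232, 5085), -1))), -16) = Mul(Add(-18489, Mul(-1225, Pow(12317, -1))), -16) = Mul(Add(-18489, Mul(-1225, Rational(1, 12317))), -16) = Mul(Add(-18489, Rational(-1225, 12317)), -16) = Mul(Rational(-227730238, 12317), -16) = Rational(3643683808, 12317)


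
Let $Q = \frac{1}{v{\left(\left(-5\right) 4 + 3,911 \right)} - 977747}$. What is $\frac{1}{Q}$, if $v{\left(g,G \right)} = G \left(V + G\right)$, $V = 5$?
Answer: $-143271$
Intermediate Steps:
$v{\left(g,G \right)} = G \left(5 + G\right)$
$Q = - \frac{1}{143271}$ ($Q = \frac{1}{911 \left(5 + 911\right) - 977747} = \frac{1}{911 \cdot 916 - 977747} = \frac{1}{834476 - 977747} = \frac{1}{-143271} = - \frac{1}{143271} \approx -6.9798 \cdot 10^{-6}$)
$\frac{1}{Q} = \frac{1}{- \frac{1}{143271}} = -143271$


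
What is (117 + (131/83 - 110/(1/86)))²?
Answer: 601149014244/6889 ≈ 8.7262e+7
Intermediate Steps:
(117 + (131/83 - 110/(1/86)))² = (117 + (131*(1/83) - 110/1/86))² = (117 + (131/83 - 110*86))² = (117 + (131/83 - 9460))² = (117 - 785049/83)² = (-775338/83)² = 601149014244/6889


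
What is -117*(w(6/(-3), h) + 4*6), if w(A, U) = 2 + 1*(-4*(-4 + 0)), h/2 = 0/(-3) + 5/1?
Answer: -4914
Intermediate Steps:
h = 10 (h = 2*(0/(-3) + 5/1) = 2*(0*(-⅓) + 5*1) = 2*(0 + 5) = 2*5 = 10)
w(A, U) = 18 (w(A, U) = 2 + 1*(-4*(-4)) = 2 + 1*16 = 2 + 16 = 18)
-117*(w(6/(-3), h) + 4*6) = -117*(18 + 4*6) = -117*(18 + 24) = -117*42 = -4914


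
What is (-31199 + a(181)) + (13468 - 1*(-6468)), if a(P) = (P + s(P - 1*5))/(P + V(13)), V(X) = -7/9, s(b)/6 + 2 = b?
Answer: -18257561/1622 ≈ -11256.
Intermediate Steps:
s(b) = -12 + 6*b
V(X) = -7/9 (V(X) = -7*⅑ = -7/9)
a(P) = (-42 + 7*P)/(-7/9 + P) (a(P) = (P + (-12 + 6*(P - 1*5)))/(P - 7/9) = (P + (-12 + 6*(P - 5)))/(-7/9 + P) = (P + (-12 + 6*(-5 + P)))/(-7/9 + P) = (P + (-12 + (-30 + 6*P)))/(-7/9 + P) = (P + (-42 + 6*P))/(-7/9 + P) = (-42 + 7*P)/(-7/9 + P))
(-31199 + a(181)) + (13468 - 1*(-6468)) = (-31199 + 63*(-6 + 181)/(-7 + 9*181)) + (13468 - 1*(-6468)) = (-31199 + 63*175/(-7 + 1629)) + (13468 + 6468) = (-31199 + 63*175/1622) + 19936 = (-31199 + 63*(1/1622)*175) + 19936 = (-31199 + 11025/1622) + 19936 = -50593753/1622 + 19936 = -18257561/1622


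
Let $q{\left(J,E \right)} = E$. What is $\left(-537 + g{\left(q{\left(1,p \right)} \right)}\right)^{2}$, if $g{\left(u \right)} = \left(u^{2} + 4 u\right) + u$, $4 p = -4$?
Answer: $292681$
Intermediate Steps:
$p = -1$ ($p = \frac{1}{4} \left(-4\right) = -1$)
$g{\left(u \right)} = u^{2} + 5 u$
$\left(-537 + g{\left(q{\left(1,p \right)} \right)}\right)^{2} = \left(-537 - \left(5 - 1\right)\right)^{2} = \left(-537 - 4\right)^{2} = \left(-541\right)^{2} = 292681$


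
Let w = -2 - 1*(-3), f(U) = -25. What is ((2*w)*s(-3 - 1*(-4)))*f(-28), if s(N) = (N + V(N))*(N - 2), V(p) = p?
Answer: 100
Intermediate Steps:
s(N) = 2*N*(-2 + N) (s(N) = (N + N)*(N - 2) = (2*N)*(-2 + N) = 2*N*(-2 + N))
w = 1 (w = -2 + 3 = 1)
((2*w)*s(-3 - 1*(-4)))*f(-28) = ((2*1)*(2*(-3 - 1*(-4))*(-2 + (-3 - 1*(-4)))))*(-25) = (2*(2*(-3 + 4)*(-2 + (-3 + 4))))*(-25) = (2*(2*1*(-2 + 1)))*(-25) = (2*(2*1*(-1)))*(-25) = (2*(-2))*(-25) = -4*(-25) = 100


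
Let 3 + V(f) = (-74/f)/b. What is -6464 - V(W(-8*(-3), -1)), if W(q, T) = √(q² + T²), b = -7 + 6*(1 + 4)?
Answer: -6461 + 74*√577/13271 ≈ -6460.9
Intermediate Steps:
b = 23 (b = -7 + 6*5 = -7 + 30 = 23)
W(q, T) = √(T² + q²)
V(f) = -3 - 74/(23*f) (V(f) = -3 - 74/f/23 = -3 - 74/f*(1/23) = -3 - 74/(23*f))
-6464 - V(W(-8*(-3), -1)) = -6464 - (-3 - 74/(23*√((-1)² + (-8*(-3))²))) = -6464 - (-3 - 74/(23*√(1 + 24²))) = -6464 - (-3 - 74/(23*√(1 + 576))) = -6464 - (-3 - 74*√577/577/23) = -6464 - (-3 - 74*√577/13271) = -6464 + (3 + 74*√577/13271) = -6461 + 74*√577/13271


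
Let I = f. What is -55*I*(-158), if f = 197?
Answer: 1711930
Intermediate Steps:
I = 197
-55*I*(-158) = -55*197*(-158) = -10835*(-158) = 1711930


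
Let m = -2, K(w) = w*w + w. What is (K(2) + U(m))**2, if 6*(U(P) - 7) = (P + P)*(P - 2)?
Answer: 2209/9 ≈ 245.44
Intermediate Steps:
K(w) = w + w**2 (K(w) = w**2 + w = w + w**2)
U(P) = 7 + P*(-2 + P)/3 (U(P) = 7 + ((P + P)*(P - 2))/6 = 7 + ((2*P)*(-2 + P))/6 = 7 + (2*P*(-2 + P))/6 = 7 + P*(-2 + P)/3)
(K(2) + U(m))**2 = (2*(1 + 2) + (7 - 2/3*(-2) + (1/3)*(-2)**2))**2 = (2*3 + (7 + 4/3 + (1/3)*4))**2 = (6 + (7 + 4/3 + 4/3))**2 = (6 + 29/3)**2 = (47/3)**2 = 2209/9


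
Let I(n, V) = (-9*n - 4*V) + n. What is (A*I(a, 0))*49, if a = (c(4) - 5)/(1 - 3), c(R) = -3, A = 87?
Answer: -136416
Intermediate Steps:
a = 4 (a = (-3 - 5)/(1 - 3) = -8/(-2) = -8*(-½) = 4)
I(n, V) = -8*n - 4*V
(A*I(a, 0))*49 = (87*(-8*4 - 4*0))*49 = (87*(-32 + 0))*49 = (87*(-32))*49 = -2784*49 = -136416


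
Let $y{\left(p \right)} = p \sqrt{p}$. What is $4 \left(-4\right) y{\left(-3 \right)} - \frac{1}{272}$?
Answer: $- \frac{1}{272} + 48 i \sqrt{3} \approx -0.0036765 + 83.138 i$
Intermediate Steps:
$y{\left(p \right)} = p^{\frac{3}{2}}$
$4 \left(-4\right) y{\left(-3 \right)} - \frac{1}{272} = 4 \left(-4\right) \left(-3\right)^{\frac{3}{2}} - \frac{1}{272} = - 16 \left(- 3 i \sqrt{3}\right) - \frac{1}{272} = 48 i \sqrt{3} - \frac{1}{272} = - \frac{1}{272} + 48 i \sqrt{3}$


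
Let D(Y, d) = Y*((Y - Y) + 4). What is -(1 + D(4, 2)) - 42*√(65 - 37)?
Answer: -17 - 84*√7 ≈ -239.24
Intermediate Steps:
D(Y, d) = 4*Y (D(Y, d) = Y*(0 + 4) = Y*4 = 4*Y)
-(1 + D(4, 2)) - 42*√(65 - 37) = -(1 + 4*4) - 42*√(65 - 37) = -(1 + 16) - 84*√7 = -1*17 - 84*√7 = -17 - 84*√7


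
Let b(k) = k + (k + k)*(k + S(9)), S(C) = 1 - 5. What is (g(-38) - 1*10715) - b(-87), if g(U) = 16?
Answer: -26446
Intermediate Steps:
S(C) = -4
b(k) = k + 2*k*(-4 + k) (b(k) = k + (k + k)*(k - 4) = k + (2*k)*(-4 + k) = k + 2*k*(-4 + k))
(g(-38) - 1*10715) - b(-87) = (16 - 1*10715) - (-87)*(-7 + 2*(-87)) = (16 - 10715) - (-87)*(-7 - 174) = -10699 - (-87)*(-181) = -10699 - 1*15747 = -10699 - 15747 = -26446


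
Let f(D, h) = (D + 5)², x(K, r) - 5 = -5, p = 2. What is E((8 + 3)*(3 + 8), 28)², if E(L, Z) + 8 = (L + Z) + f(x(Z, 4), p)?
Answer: 27556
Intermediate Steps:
x(K, r) = 0 (x(K, r) = 5 - 5 = 0)
f(D, h) = (5 + D)²
E(L, Z) = 17 + L + Z (E(L, Z) = -8 + ((L + Z) + (5 + 0)²) = -8 + ((L + Z) + 5²) = -8 + ((L + Z) + 25) = -8 + (25 + L + Z) = 17 + L + Z)
E((8 + 3)*(3 + 8), 28)² = (17 + (8 + 3)*(3 + 8) + 28)² = (17 + 11*11 + 28)² = (17 + 121 + 28)² = 166² = 27556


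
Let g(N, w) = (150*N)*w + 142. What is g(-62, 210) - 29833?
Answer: -1982691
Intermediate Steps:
g(N, w) = 142 + 150*N*w (g(N, w) = 150*N*w + 142 = 142 + 150*N*w)
g(-62, 210) - 29833 = (142 + 150*(-62)*210) - 29833 = (142 - 1953000) - 29833 = -1952858 - 29833 = -1982691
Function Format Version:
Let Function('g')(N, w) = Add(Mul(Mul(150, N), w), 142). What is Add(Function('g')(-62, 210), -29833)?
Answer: -1982691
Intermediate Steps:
Function('g')(N, w) = Add(142, Mul(150, N, w)) (Function('g')(N, w) = Add(Mul(150, N, w), 142) = Add(142, Mul(150, N, w)))
Add(Function('g')(-62, 210), -29833) = Add(Add(142, Mul(150, -62, 210)), -29833) = Add(Add(142, -1953000), -29833) = Add(-1952858, -29833) = -1982691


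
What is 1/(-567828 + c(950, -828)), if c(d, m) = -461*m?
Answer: -1/186120 ≈ -5.3729e-6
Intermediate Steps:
1/(-567828 + c(950, -828)) = 1/(-567828 - 461*(-828)) = 1/(-567828 + 381708) = 1/(-186120) = -1/186120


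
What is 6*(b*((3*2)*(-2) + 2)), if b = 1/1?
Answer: -60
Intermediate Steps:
b = 1
6*(b*((3*2)*(-2) + 2)) = 6*(1*((3*2)*(-2) + 2)) = 6*(1*(6*(-2) + 2)) = 6*(1*(-12 + 2)) = 6*(1*(-10)) = 6*(-10) = -60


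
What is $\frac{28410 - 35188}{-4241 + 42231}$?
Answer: $- \frac{3389}{18995} \approx -0.17842$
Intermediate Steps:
$\frac{28410 - 35188}{-4241 + 42231} = - \frac{6778}{37990} = \left(-6778\right) \frac{1}{37990} = - \frac{3389}{18995}$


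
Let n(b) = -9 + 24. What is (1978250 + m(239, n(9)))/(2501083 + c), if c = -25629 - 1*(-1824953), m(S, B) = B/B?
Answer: 659417/1433469 ≈ 0.46001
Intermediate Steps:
n(b) = 15
m(S, B) = 1
c = 1799324 (c = -25629 + 1824953 = 1799324)
(1978250 + m(239, n(9)))/(2501083 + c) = (1978250 + 1)/(2501083 + 1799324) = 1978251/4300407 = 1978251*(1/4300407) = 659417/1433469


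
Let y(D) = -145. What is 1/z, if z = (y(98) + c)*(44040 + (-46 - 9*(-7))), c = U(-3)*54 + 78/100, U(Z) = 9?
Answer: 50/752890073 ≈ 6.6411e-8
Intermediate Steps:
c = 24339/50 (c = 9*54 + 78/100 = 486 + 78*(1/100) = 486 + 39/50 = 24339/50 ≈ 486.78)
z = 752890073/50 (z = (-145 + 24339/50)*(44040 + (-46 - 9*(-7))) = 17089*(44040 + (-46 + 63))/50 = 17089*(44040 + 17)/50 = (17089/50)*44057 = 752890073/50 ≈ 1.5058e+7)
1/z = 1/(752890073/50) = 50/752890073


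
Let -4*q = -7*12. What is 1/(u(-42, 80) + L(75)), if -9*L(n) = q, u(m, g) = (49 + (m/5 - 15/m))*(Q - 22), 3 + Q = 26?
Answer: 210/8111 ≈ 0.025891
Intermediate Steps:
Q = 23 (Q = -3 + 26 = 23)
u(m, g) = 49 - 15/m + m/5 (u(m, g) = (49 + (m/5 - 15/m))*(23 - 22) = (49 + (m*(⅕) - 15/m))*1 = (49 + (m/5 - 15/m))*1 = (49 + (-15/m + m/5))*1 = (49 - 15/m + m/5)*1 = 49 - 15/m + m/5)
q = 21 (q = -(-7)*12/4 = -¼*(-84) = 21)
L(n) = -7/3 (L(n) = -⅑*21 = -7/3)
1/(u(-42, 80) + L(75)) = 1/((49 - 15/(-42) + (⅕)*(-42)) - 7/3) = 1/((49 - 15*(-1/42) - 42/5) - 7/3) = 1/((49 + 5/14 - 42/5) - 7/3) = 1/(2867/70 - 7/3) = 1/(8111/210) = 210/8111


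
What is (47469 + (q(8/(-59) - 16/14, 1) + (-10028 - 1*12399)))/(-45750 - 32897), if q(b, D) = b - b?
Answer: -25042/78647 ≈ -0.31841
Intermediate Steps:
q(b, D) = 0
(47469 + (q(8/(-59) - 16/14, 1) + (-10028 - 1*12399)))/(-45750 - 32897) = (47469 + (0 + (-10028 - 1*12399)))/(-45750 - 32897) = (47469 + (0 + (-10028 - 12399)))/(-78647) = (47469 + (0 - 22427))*(-1/78647) = (47469 - 22427)*(-1/78647) = 25042*(-1/78647) = -25042/78647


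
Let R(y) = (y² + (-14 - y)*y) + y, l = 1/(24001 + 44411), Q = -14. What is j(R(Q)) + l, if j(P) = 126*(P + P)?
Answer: 3137647969/68412 ≈ 45864.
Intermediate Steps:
l = 1/68412 ≈ 1.4617e-5
R(y) = y + y² + y*(-14 - y) (R(y) = (y² + y*(-14 - y)) + y = y + y² + y*(-14 - y))
j(P) = 252*P (j(P) = 126*(2*P) = 252*P)
j(R(Q)) + l = 252*(-13*(-14)) + 1/68412 = 252*182 + 1/68412 = 45864 + 1/68412 = 3137647969/68412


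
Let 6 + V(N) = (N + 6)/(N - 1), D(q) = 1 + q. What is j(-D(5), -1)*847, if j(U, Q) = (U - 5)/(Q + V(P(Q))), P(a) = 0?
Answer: 9317/13 ≈ 716.69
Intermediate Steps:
V(N) = -6 + (6 + N)/(-1 + N) (V(N) = -6 + (N + 6)/(N - 1) = -6 + (6 + N)/(-1 + N))
j(U, Q) = (-5 + U)/(-12 + Q) (j(U, Q) = (U - 5)/(Q + (12 - 5*0)/(-1 + 0)) = (-5 + U)/(Q + (12 + 0)/(-1)) = (-5 + U)/(Q - 1*12) = (-5 + U)/(Q - 12) = (-5 + U)/(-12 + Q))
j(-D(5), -1)*847 = ((-5 - (1 + 5))/(-12 - 1))*847 = ((-5 - 1*6)/(-13))*847 = -(-5 - 6)/13*847 = -1/13*(-11)*847 = (11/13)*847 = 9317/13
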